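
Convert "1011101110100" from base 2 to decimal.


Input: "1011101110100" in base 2
Positional expansion:
  Digit '1' (value 1) x 2^12 = 4096
  Digit '0' (value 0) x 2^11 = 0
  Digit '1' (value 1) x 2^10 = 1024
  Digit '1' (value 1) x 2^9 = 512
  Digit '1' (value 1) x 2^8 = 256
  Digit '0' (value 0) x 2^7 = 0
  Digit '1' (value 1) x 2^6 = 64
  Digit '1' (value 1) x 2^5 = 32
  Digit '1' (value 1) x 2^4 = 16
  Digit '0' (value 0) x 2^3 = 0
  Digit '1' (value 1) x 2^2 = 4
  Digit '0' (value 0) x 2^1 = 0
  Digit '0' (value 0) x 2^0 = 0
Sum = 6004

6004


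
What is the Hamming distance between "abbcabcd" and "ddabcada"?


Comparing "abbcabcd" and "ddabcada" position by position:
  Position 0: 'a' vs 'd' => differ
  Position 1: 'b' vs 'd' => differ
  Position 2: 'b' vs 'a' => differ
  Position 3: 'c' vs 'b' => differ
  Position 4: 'a' vs 'c' => differ
  Position 5: 'b' vs 'a' => differ
  Position 6: 'c' vs 'd' => differ
  Position 7: 'd' vs 'a' => differ
Total differences (Hamming distance): 8

8


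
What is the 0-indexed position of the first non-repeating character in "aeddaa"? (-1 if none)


Input: aeddaa
Character frequencies:
  'a': 3
  'd': 2
  'e': 1
Scanning left to right for freq == 1:
  Position 0 ('a'): freq=3, skip
  Position 1 ('e'): unique! => answer = 1

1


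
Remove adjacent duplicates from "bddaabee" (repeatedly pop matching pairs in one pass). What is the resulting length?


Input: bddaabee
Stack-based adjacent duplicate removal:
  Read 'b': push. Stack: b
  Read 'd': push. Stack: bd
  Read 'd': matches stack top 'd' => pop. Stack: b
  Read 'a': push. Stack: ba
  Read 'a': matches stack top 'a' => pop. Stack: b
  Read 'b': matches stack top 'b' => pop. Stack: (empty)
  Read 'e': push. Stack: e
  Read 'e': matches stack top 'e' => pop. Stack: (empty)
Final stack: "" (length 0)

0


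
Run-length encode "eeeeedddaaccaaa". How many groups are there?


Input: eeeeedddaaccaaa
Scanning for consecutive runs:
  Group 1: 'e' x 5 (positions 0-4)
  Group 2: 'd' x 3 (positions 5-7)
  Group 3: 'a' x 2 (positions 8-9)
  Group 4: 'c' x 2 (positions 10-11)
  Group 5: 'a' x 3 (positions 12-14)
Total groups: 5

5


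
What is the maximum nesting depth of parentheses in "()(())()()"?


Input: "()(())()()"
Tracking depth:
  Position 0 '(': depth becomes 1
  Position 1 ')': depth becomes 0
  Position 2 '(': depth becomes 1
  Position 3 '(': depth becomes 2
  Position 4 ')': depth becomes 1
  Position 5 ')': depth becomes 0
  Position 6 '(': depth becomes 1
  Position 7 ')': depth becomes 0
  Position 8 '(': depth becomes 1
  Position 9 ')': depth becomes 0
Maximum depth reached: 2

2


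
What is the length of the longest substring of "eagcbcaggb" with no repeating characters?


Input: "eagcbcaggb"
Sliding window (track last position of each char):
  Position 0 ('e'): window [0,0] length 1 -- new best
  Position 1 ('a'): window [0,1] length 2 -- new best
  Position 2 ('g'): window [0,2] length 3 -- new best
  Position 3 ('c'): window [0,3] length 4 -- new best
  Position 4 ('b'): window [0,4] length 5 -- new best
  Position 5 ('c'): repeat (last at 3), move window start to 4
  Position 5 ('c'): window [4,5] length 2
  Position 6 ('a'): window [4,6] length 3
  Position 7 ('g'): window [4,7] length 4
  Position 8 ('g'): repeat (last at 7), move window start to 8
  Position 8 ('g'): window [8,8] length 1
  Position 9 ('b'): window [8,9] length 2
Longest substring with no repeats: "eagcb" with length 5

5


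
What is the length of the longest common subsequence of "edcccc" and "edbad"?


LCS of "edcccc" and "edbad"
DP table:
           e    d    b    a    d
      0    0    0    0    0    0
  e   0    1    1    1    1    1
  d   0    1    2    2    2    2
  c   0    1    2    2    2    2
  c   0    1    2    2    2    2
  c   0    1    2    2    2    2
  c   0    1    2    2    2    2
LCS length = dp[6][5] = 2

2


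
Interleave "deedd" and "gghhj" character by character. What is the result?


Interleaving "deedd" and "gghhj":
  Position 0: 'd' from first, 'g' from second => "dg"
  Position 1: 'e' from first, 'g' from second => "eg"
  Position 2: 'e' from first, 'h' from second => "eh"
  Position 3: 'd' from first, 'h' from second => "dh"
  Position 4: 'd' from first, 'j' from second => "dj"
Result: dgegehdhdj

dgegehdhdj


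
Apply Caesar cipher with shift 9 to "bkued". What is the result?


Caesar cipher: shift "bkued" by 9
  'b' (pos 1) + 9 = pos 10 = 'k'
  'k' (pos 10) + 9 = pos 19 = 't'
  'u' (pos 20) + 9 = pos 3 = 'd'
  'e' (pos 4) + 9 = pos 13 = 'n'
  'd' (pos 3) + 9 = pos 12 = 'm'
Result: ktdnm

ktdnm


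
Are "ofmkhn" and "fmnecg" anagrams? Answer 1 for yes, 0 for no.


Strings: "ofmkhn", "fmnecg"
Sorted first:  fhkmno
Sorted second: cefgmn
Differ at position 0: 'f' vs 'c' => not anagrams

0


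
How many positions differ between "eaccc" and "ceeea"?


Comparing "eaccc" and "ceeea" position by position:
  Position 0: 'e' vs 'c' => DIFFER
  Position 1: 'a' vs 'e' => DIFFER
  Position 2: 'c' vs 'e' => DIFFER
  Position 3: 'c' vs 'e' => DIFFER
  Position 4: 'c' vs 'a' => DIFFER
Positions that differ: 5

5


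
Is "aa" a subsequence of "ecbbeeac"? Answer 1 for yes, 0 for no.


Check if "aa" is a subsequence of "ecbbeeac"
Greedy scan:
  Position 0 ('e'): no match needed
  Position 1 ('c'): no match needed
  Position 2 ('b'): no match needed
  Position 3 ('b'): no match needed
  Position 4 ('e'): no match needed
  Position 5 ('e'): no match needed
  Position 6 ('a'): matches sub[0] = 'a'
  Position 7 ('c'): no match needed
Only matched 1/2 characters => not a subsequence

0


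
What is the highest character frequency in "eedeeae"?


Input: eedeeae
Character counts:
  'a': 1
  'd': 1
  'e': 5
Maximum frequency: 5

5


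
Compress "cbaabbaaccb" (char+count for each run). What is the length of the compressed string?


Input: cbaabbaaccb
Runs:
  'c' x 1 => "c1"
  'b' x 1 => "b1"
  'a' x 2 => "a2"
  'b' x 2 => "b2"
  'a' x 2 => "a2"
  'c' x 2 => "c2"
  'b' x 1 => "b1"
Compressed: "c1b1a2b2a2c2b1"
Compressed length: 14

14


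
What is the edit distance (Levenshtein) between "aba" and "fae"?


Computing edit distance: "aba" -> "fae"
DP table:
           f    a    e
      0    1    2    3
  a   1    1    1    2
  b   2    2    2    2
  a   3    3    2    3
Edit distance = dp[3][3] = 3

3


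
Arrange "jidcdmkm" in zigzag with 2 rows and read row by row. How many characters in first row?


Zigzag "jidcdmkm" into 2 rows:
Placing characters:
  'j' => row 0
  'i' => row 1
  'd' => row 0
  'c' => row 1
  'd' => row 0
  'm' => row 1
  'k' => row 0
  'm' => row 1
Rows:
  Row 0: "jddk"
  Row 1: "icmm"
First row length: 4

4


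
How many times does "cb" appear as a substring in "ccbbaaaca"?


Searching for "cb" in "ccbbaaaca"
Scanning each position:
  Position 0: "cc" => no
  Position 1: "cb" => MATCH
  Position 2: "bb" => no
  Position 3: "ba" => no
  Position 4: "aa" => no
  Position 5: "aa" => no
  Position 6: "ac" => no
  Position 7: "ca" => no
Total occurrences: 1

1


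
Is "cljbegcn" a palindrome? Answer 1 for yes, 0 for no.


Input: cljbegcn
Reversed: ncgebjlc
  Compare pos 0 ('c') with pos 7 ('n'): MISMATCH
  Compare pos 1 ('l') with pos 6 ('c'): MISMATCH
  Compare pos 2 ('j') with pos 5 ('g'): MISMATCH
  Compare pos 3 ('b') with pos 4 ('e'): MISMATCH
Result: not a palindrome

0


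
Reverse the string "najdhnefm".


Input: najdhnefm
Reading characters right to left:
  Position 8: 'm'
  Position 7: 'f'
  Position 6: 'e'
  Position 5: 'n'
  Position 4: 'h'
  Position 3: 'd'
  Position 2: 'j'
  Position 1: 'a'
  Position 0: 'n'
Reversed: mfenhdjan

mfenhdjan


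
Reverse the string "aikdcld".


Input: aikdcld
Reading characters right to left:
  Position 6: 'd'
  Position 5: 'l'
  Position 4: 'c'
  Position 3: 'd'
  Position 2: 'k'
  Position 1: 'i'
  Position 0: 'a'
Reversed: dlcdkia

dlcdkia


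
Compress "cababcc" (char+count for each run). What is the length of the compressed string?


Input: cababcc
Runs:
  'c' x 1 => "c1"
  'a' x 1 => "a1"
  'b' x 1 => "b1"
  'a' x 1 => "a1"
  'b' x 1 => "b1"
  'c' x 2 => "c2"
Compressed: "c1a1b1a1b1c2"
Compressed length: 12

12


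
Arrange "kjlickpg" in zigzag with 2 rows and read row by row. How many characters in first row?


Zigzag "kjlickpg" into 2 rows:
Placing characters:
  'k' => row 0
  'j' => row 1
  'l' => row 0
  'i' => row 1
  'c' => row 0
  'k' => row 1
  'p' => row 0
  'g' => row 1
Rows:
  Row 0: "klcp"
  Row 1: "jikg"
First row length: 4

4


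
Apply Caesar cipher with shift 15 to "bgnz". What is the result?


Caesar cipher: shift "bgnz" by 15
  'b' (pos 1) + 15 = pos 16 = 'q'
  'g' (pos 6) + 15 = pos 21 = 'v'
  'n' (pos 13) + 15 = pos 2 = 'c'
  'z' (pos 25) + 15 = pos 14 = 'o'
Result: qvco

qvco


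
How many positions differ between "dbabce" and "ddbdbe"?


Comparing "dbabce" and "ddbdbe" position by position:
  Position 0: 'd' vs 'd' => same
  Position 1: 'b' vs 'd' => DIFFER
  Position 2: 'a' vs 'b' => DIFFER
  Position 3: 'b' vs 'd' => DIFFER
  Position 4: 'c' vs 'b' => DIFFER
  Position 5: 'e' vs 'e' => same
Positions that differ: 4

4


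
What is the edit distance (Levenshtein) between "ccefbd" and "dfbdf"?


Computing edit distance: "ccefbd" -> "dfbdf"
DP table:
           d    f    b    d    f
      0    1    2    3    4    5
  c   1    1    2    3    4    5
  c   2    2    2    3    4    5
  e   3    3    3    3    4    5
  f   4    4    3    4    4    4
  b   5    5    4    3    4    5
  d   6    5    5    4    3    4
Edit distance = dp[6][5] = 4

4


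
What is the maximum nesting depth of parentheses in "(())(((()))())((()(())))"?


Input: "(())(((()))())((()(())))"
Tracking depth:
  Position 0 '(': depth becomes 1
  Position 1 '(': depth becomes 2
  Position 2 ')': depth becomes 1
  Position 3 ')': depth becomes 0
  Position 4 '(': depth becomes 1
  Position 5 '(': depth becomes 2
  Position 6 '(': depth becomes 3
  Position 7 '(': depth becomes 4
  Position 8 ')': depth becomes 3
  Position 9 ')': depth becomes 2
  Position 10 ')': depth becomes 1
  Position 11 '(': depth becomes 2
  Position 12 ')': depth becomes 1
  Position 13 ')': depth becomes 0
  Position 14 '(': depth becomes 1
  Position 15 '(': depth becomes 2
  Position 16 '(': depth becomes 3
  Position 17 ')': depth becomes 2
  Position 18 '(': depth becomes 3
  Position 19 '(': depth becomes 4
  Position 20 ')': depth becomes 3
  Position 21 ')': depth becomes 2
  Position 22 ')': depth becomes 1
  Position 23 ')': depth becomes 0
Maximum depth reached: 4

4


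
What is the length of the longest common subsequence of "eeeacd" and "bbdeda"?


LCS of "eeeacd" and "bbdeda"
DP table:
           b    b    d    e    d    a
      0    0    0    0    0    0    0
  e   0    0    0    0    1    1    1
  e   0    0    0    0    1    1    1
  e   0    0    0    0    1    1    1
  a   0    0    0    0    1    1    2
  c   0    0    0    0    1    1    2
  d   0    0    0    1    1    2    2
LCS length = dp[6][6] = 2

2


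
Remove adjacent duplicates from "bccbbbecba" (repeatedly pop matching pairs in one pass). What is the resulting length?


Input: bccbbbecba
Stack-based adjacent duplicate removal:
  Read 'b': push. Stack: b
  Read 'c': push. Stack: bc
  Read 'c': matches stack top 'c' => pop. Stack: b
  Read 'b': matches stack top 'b' => pop. Stack: (empty)
  Read 'b': push. Stack: b
  Read 'b': matches stack top 'b' => pop. Stack: (empty)
  Read 'e': push. Stack: e
  Read 'c': push. Stack: ec
  Read 'b': push. Stack: ecb
  Read 'a': push. Stack: ecba
Final stack: "ecba" (length 4)

4


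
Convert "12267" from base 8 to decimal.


Input: "12267" in base 8
Positional expansion:
  Digit '1' (value 1) x 8^4 = 4096
  Digit '2' (value 2) x 8^3 = 1024
  Digit '2' (value 2) x 8^2 = 128
  Digit '6' (value 6) x 8^1 = 48
  Digit '7' (value 7) x 8^0 = 7
Sum = 5303

5303


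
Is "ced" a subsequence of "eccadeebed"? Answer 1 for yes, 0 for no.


Check if "ced" is a subsequence of "eccadeebed"
Greedy scan:
  Position 0 ('e'): no match needed
  Position 1 ('c'): matches sub[0] = 'c'
  Position 2 ('c'): no match needed
  Position 3 ('a'): no match needed
  Position 4 ('d'): no match needed
  Position 5 ('e'): matches sub[1] = 'e'
  Position 6 ('e'): no match needed
  Position 7 ('b'): no match needed
  Position 8 ('e'): no match needed
  Position 9 ('d'): matches sub[2] = 'd'
All 3 characters matched => is a subsequence

1


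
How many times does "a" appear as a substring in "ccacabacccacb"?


Searching for "a" in "ccacabacccacb"
Scanning each position:
  Position 0: "c" => no
  Position 1: "c" => no
  Position 2: "a" => MATCH
  Position 3: "c" => no
  Position 4: "a" => MATCH
  Position 5: "b" => no
  Position 6: "a" => MATCH
  Position 7: "c" => no
  Position 8: "c" => no
  Position 9: "c" => no
  Position 10: "a" => MATCH
  Position 11: "c" => no
  Position 12: "b" => no
Total occurrences: 4

4


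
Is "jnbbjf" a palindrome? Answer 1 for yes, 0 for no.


Input: jnbbjf
Reversed: fjbbnj
  Compare pos 0 ('j') with pos 5 ('f'): MISMATCH
  Compare pos 1 ('n') with pos 4 ('j'): MISMATCH
  Compare pos 2 ('b') with pos 3 ('b'): match
Result: not a palindrome

0


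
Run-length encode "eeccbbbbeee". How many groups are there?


Input: eeccbbbbeee
Scanning for consecutive runs:
  Group 1: 'e' x 2 (positions 0-1)
  Group 2: 'c' x 2 (positions 2-3)
  Group 3: 'b' x 4 (positions 4-7)
  Group 4: 'e' x 3 (positions 8-10)
Total groups: 4

4


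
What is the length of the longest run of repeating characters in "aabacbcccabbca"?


Input: "aabacbcccabbca"
Scanning for longest run:
  Position 1 ('a'): continues run of 'a', length=2
  Position 2 ('b'): new char, reset run to 1
  Position 3 ('a'): new char, reset run to 1
  Position 4 ('c'): new char, reset run to 1
  Position 5 ('b'): new char, reset run to 1
  Position 6 ('c'): new char, reset run to 1
  Position 7 ('c'): continues run of 'c', length=2
  Position 8 ('c'): continues run of 'c', length=3
  Position 9 ('a'): new char, reset run to 1
  Position 10 ('b'): new char, reset run to 1
  Position 11 ('b'): continues run of 'b', length=2
  Position 12 ('c'): new char, reset run to 1
  Position 13 ('a'): new char, reset run to 1
Longest run: 'c' with length 3

3


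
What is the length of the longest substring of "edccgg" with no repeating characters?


Input: "edccgg"
Sliding window (track last position of each char):
  Position 0 ('e'): window [0,0] length 1 -- new best
  Position 1 ('d'): window [0,1] length 2 -- new best
  Position 2 ('c'): window [0,2] length 3 -- new best
  Position 3 ('c'): repeat (last at 2), move window start to 3
  Position 3 ('c'): window [3,3] length 1
  Position 4 ('g'): window [3,4] length 2
  Position 5 ('g'): repeat (last at 4), move window start to 5
  Position 5 ('g'): window [5,5] length 1
Longest substring with no repeats: "edc" with length 3

3


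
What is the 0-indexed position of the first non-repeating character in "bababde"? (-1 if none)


Input: bababde
Character frequencies:
  'a': 2
  'b': 3
  'd': 1
  'e': 1
Scanning left to right for freq == 1:
  Position 0 ('b'): freq=3, skip
  Position 1 ('a'): freq=2, skip
  Position 2 ('b'): freq=3, skip
  Position 3 ('a'): freq=2, skip
  Position 4 ('b'): freq=3, skip
  Position 5 ('d'): unique! => answer = 5

5


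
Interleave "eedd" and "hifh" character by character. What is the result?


Interleaving "eedd" and "hifh":
  Position 0: 'e' from first, 'h' from second => "eh"
  Position 1: 'e' from first, 'i' from second => "ei"
  Position 2: 'd' from first, 'f' from second => "df"
  Position 3: 'd' from first, 'h' from second => "dh"
Result: eheidfdh

eheidfdh


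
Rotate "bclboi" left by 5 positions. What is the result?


Input: "bclboi", rotate left by 5
First 5 characters: "bclbo"
Remaining characters: "i"
Concatenate remaining + first: "i" + "bclbo" = "ibclbo"

ibclbo


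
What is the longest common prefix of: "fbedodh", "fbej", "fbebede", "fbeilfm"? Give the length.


Words: fbedodh, fbej, fbebede, fbeilfm
  Position 0: all 'f' => match
  Position 1: all 'b' => match
  Position 2: all 'e' => match
  Position 3: ('d', 'j', 'b', 'i') => mismatch, stop
LCP = "fbe" (length 3)

3


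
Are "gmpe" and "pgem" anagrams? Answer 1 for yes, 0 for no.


Strings: "gmpe", "pgem"
Sorted first:  egmp
Sorted second: egmp
Sorted forms match => anagrams

1


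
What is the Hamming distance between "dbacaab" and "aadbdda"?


Comparing "dbacaab" and "aadbdda" position by position:
  Position 0: 'd' vs 'a' => differ
  Position 1: 'b' vs 'a' => differ
  Position 2: 'a' vs 'd' => differ
  Position 3: 'c' vs 'b' => differ
  Position 4: 'a' vs 'd' => differ
  Position 5: 'a' vs 'd' => differ
  Position 6: 'b' vs 'a' => differ
Total differences (Hamming distance): 7

7


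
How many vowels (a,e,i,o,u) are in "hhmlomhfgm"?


Input: hhmlomhfgm
Checking each character:
  'h' at position 0: consonant
  'h' at position 1: consonant
  'm' at position 2: consonant
  'l' at position 3: consonant
  'o' at position 4: vowel (running total: 1)
  'm' at position 5: consonant
  'h' at position 6: consonant
  'f' at position 7: consonant
  'g' at position 8: consonant
  'm' at position 9: consonant
Total vowels: 1

1


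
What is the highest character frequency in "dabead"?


Input: dabead
Character counts:
  'a': 2
  'b': 1
  'd': 2
  'e': 1
Maximum frequency: 2

2


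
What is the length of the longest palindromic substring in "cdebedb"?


Input: "cdebedb"
Checking substrings for palindromes:
  [1:6] "debed" (len 5) => palindrome
  [2:5] "ebe" (len 3) => palindrome
Longest palindromic substring: "debed" with length 5

5


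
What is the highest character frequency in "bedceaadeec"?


Input: bedceaadeec
Character counts:
  'a': 2
  'b': 1
  'c': 2
  'd': 2
  'e': 4
Maximum frequency: 4

4


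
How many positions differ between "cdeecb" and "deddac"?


Comparing "cdeecb" and "deddac" position by position:
  Position 0: 'c' vs 'd' => DIFFER
  Position 1: 'd' vs 'e' => DIFFER
  Position 2: 'e' vs 'd' => DIFFER
  Position 3: 'e' vs 'd' => DIFFER
  Position 4: 'c' vs 'a' => DIFFER
  Position 5: 'b' vs 'c' => DIFFER
Positions that differ: 6

6


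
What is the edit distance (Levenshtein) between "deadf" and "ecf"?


Computing edit distance: "deadf" -> "ecf"
DP table:
           e    c    f
      0    1    2    3
  d   1    1    2    3
  e   2    1    2    3
  a   3    2    2    3
  d   4    3    3    3
  f   5    4    4    3
Edit distance = dp[5][3] = 3

3


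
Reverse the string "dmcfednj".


Input: dmcfednj
Reading characters right to left:
  Position 7: 'j'
  Position 6: 'n'
  Position 5: 'd'
  Position 4: 'e'
  Position 3: 'f'
  Position 2: 'c'
  Position 1: 'm'
  Position 0: 'd'
Reversed: jndefcmd

jndefcmd


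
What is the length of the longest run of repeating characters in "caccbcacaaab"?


Input: "caccbcacaaab"
Scanning for longest run:
  Position 1 ('a'): new char, reset run to 1
  Position 2 ('c'): new char, reset run to 1
  Position 3 ('c'): continues run of 'c', length=2
  Position 4 ('b'): new char, reset run to 1
  Position 5 ('c'): new char, reset run to 1
  Position 6 ('a'): new char, reset run to 1
  Position 7 ('c'): new char, reset run to 1
  Position 8 ('a'): new char, reset run to 1
  Position 9 ('a'): continues run of 'a', length=2
  Position 10 ('a'): continues run of 'a', length=3
  Position 11 ('b'): new char, reset run to 1
Longest run: 'a' with length 3

3


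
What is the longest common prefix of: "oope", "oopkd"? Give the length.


Words: oope, oopkd
  Position 0: all 'o' => match
  Position 1: all 'o' => match
  Position 2: all 'p' => match
  Position 3: ('e', 'k') => mismatch, stop
LCP = "oop" (length 3)

3


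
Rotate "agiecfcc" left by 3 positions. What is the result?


Input: "agiecfcc", rotate left by 3
First 3 characters: "agi"
Remaining characters: "ecfcc"
Concatenate remaining + first: "ecfcc" + "agi" = "ecfccagi"

ecfccagi


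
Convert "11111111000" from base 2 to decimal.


Input: "11111111000" in base 2
Positional expansion:
  Digit '1' (value 1) x 2^10 = 1024
  Digit '1' (value 1) x 2^9 = 512
  Digit '1' (value 1) x 2^8 = 256
  Digit '1' (value 1) x 2^7 = 128
  Digit '1' (value 1) x 2^6 = 64
  Digit '1' (value 1) x 2^5 = 32
  Digit '1' (value 1) x 2^4 = 16
  Digit '1' (value 1) x 2^3 = 8
  Digit '0' (value 0) x 2^2 = 0
  Digit '0' (value 0) x 2^1 = 0
  Digit '0' (value 0) x 2^0 = 0
Sum = 2040

2040


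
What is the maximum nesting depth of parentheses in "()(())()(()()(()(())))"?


Input: "()(())()(()()(()(())))"
Tracking depth:
  Position 0 '(': depth becomes 1
  Position 1 ')': depth becomes 0
  Position 2 '(': depth becomes 1
  Position 3 '(': depth becomes 2
  Position 4 ')': depth becomes 1
  Position 5 ')': depth becomes 0
  Position 6 '(': depth becomes 1
  Position 7 ')': depth becomes 0
  Position 8 '(': depth becomes 1
  Position 9 '(': depth becomes 2
  Position 10 ')': depth becomes 1
  Position 11 '(': depth becomes 2
  Position 12 ')': depth becomes 1
  Position 13 '(': depth becomes 2
  Position 14 '(': depth becomes 3
  Position 15 ')': depth becomes 2
  Position 16 '(': depth becomes 3
  Position 17 '(': depth becomes 4
  Position 18 ')': depth becomes 3
  Position 19 ')': depth becomes 2
  Position 20 ')': depth becomes 1
  Position 21 ')': depth becomes 0
Maximum depth reached: 4

4


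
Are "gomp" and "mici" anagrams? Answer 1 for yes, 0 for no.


Strings: "gomp", "mici"
Sorted first:  gmop
Sorted second: ciim
Differ at position 0: 'g' vs 'c' => not anagrams

0


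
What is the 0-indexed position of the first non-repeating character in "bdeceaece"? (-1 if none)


Input: bdeceaece
Character frequencies:
  'a': 1
  'b': 1
  'c': 2
  'd': 1
  'e': 4
Scanning left to right for freq == 1:
  Position 0 ('b'): unique! => answer = 0

0


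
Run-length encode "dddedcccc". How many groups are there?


Input: dddedcccc
Scanning for consecutive runs:
  Group 1: 'd' x 3 (positions 0-2)
  Group 2: 'e' x 1 (positions 3-3)
  Group 3: 'd' x 1 (positions 4-4)
  Group 4: 'c' x 4 (positions 5-8)
Total groups: 4

4


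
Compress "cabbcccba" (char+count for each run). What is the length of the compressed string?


Input: cabbcccba
Runs:
  'c' x 1 => "c1"
  'a' x 1 => "a1"
  'b' x 2 => "b2"
  'c' x 3 => "c3"
  'b' x 1 => "b1"
  'a' x 1 => "a1"
Compressed: "c1a1b2c3b1a1"
Compressed length: 12

12


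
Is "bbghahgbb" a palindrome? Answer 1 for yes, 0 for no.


Input: bbghahgbb
Reversed: bbghahgbb
  Compare pos 0 ('b') with pos 8 ('b'): match
  Compare pos 1 ('b') with pos 7 ('b'): match
  Compare pos 2 ('g') with pos 6 ('g'): match
  Compare pos 3 ('h') with pos 5 ('h'): match
Result: palindrome

1


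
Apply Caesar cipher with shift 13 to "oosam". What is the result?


Caesar cipher: shift "oosam" by 13
  'o' (pos 14) + 13 = pos 1 = 'b'
  'o' (pos 14) + 13 = pos 1 = 'b'
  's' (pos 18) + 13 = pos 5 = 'f'
  'a' (pos 0) + 13 = pos 13 = 'n'
  'm' (pos 12) + 13 = pos 25 = 'z'
Result: bbfnz

bbfnz


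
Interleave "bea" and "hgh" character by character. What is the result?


Interleaving "bea" and "hgh":
  Position 0: 'b' from first, 'h' from second => "bh"
  Position 1: 'e' from first, 'g' from second => "eg"
  Position 2: 'a' from first, 'h' from second => "ah"
Result: bhegah

bhegah


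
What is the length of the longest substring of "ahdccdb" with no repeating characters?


Input: "ahdccdb"
Sliding window (track last position of each char):
  Position 0 ('a'): window [0,0] length 1 -- new best
  Position 1 ('h'): window [0,1] length 2 -- new best
  Position 2 ('d'): window [0,2] length 3 -- new best
  Position 3 ('c'): window [0,3] length 4 -- new best
  Position 4 ('c'): repeat (last at 3), move window start to 4
  Position 4 ('c'): window [4,4] length 1
  Position 5 ('d'): window [4,5] length 2
  Position 6 ('b'): window [4,6] length 3
Longest substring with no repeats: "ahdc" with length 4

4


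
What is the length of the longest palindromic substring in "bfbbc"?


Input: "bfbbc"
Checking substrings for palindromes:
  [0:3] "bfb" (len 3) => palindrome
  [2:4] "bb" (len 2) => palindrome
Longest palindromic substring: "bfb" with length 3

3


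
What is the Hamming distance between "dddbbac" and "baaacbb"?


Comparing "dddbbac" and "baaacbb" position by position:
  Position 0: 'd' vs 'b' => differ
  Position 1: 'd' vs 'a' => differ
  Position 2: 'd' vs 'a' => differ
  Position 3: 'b' vs 'a' => differ
  Position 4: 'b' vs 'c' => differ
  Position 5: 'a' vs 'b' => differ
  Position 6: 'c' vs 'b' => differ
Total differences (Hamming distance): 7

7


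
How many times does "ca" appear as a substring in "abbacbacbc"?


Searching for "ca" in "abbacbacbc"
Scanning each position:
  Position 0: "ab" => no
  Position 1: "bb" => no
  Position 2: "ba" => no
  Position 3: "ac" => no
  Position 4: "cb" => no
  Position 5: "ba" => no
  Position 6: "ac" => no
  Position 7: "cb" => no
  Position 8: "bc" => no
Total occurrences: 0

0


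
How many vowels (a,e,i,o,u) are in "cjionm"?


Input: cjionm
Checking each character:
  'c' at position 0: consonant
  'j' at position 1: consonant
  'i' at position 2: vowel (running total: 1)
  'o' at position 3: vowel (running total: 2)
  'n' at position 4: consonant
  'm' at position 5: consonant
Total vowels: 2

2


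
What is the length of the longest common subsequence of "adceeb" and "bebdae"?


LCS of "adceeb" and "bebdae"
DP table:
           b    e    b    d    a    e
      0    0    0    0    0    0    0
  a   0    0    0    0    0    1    1
  d   0    0    0    0    1    1    1
  c   0    0    0    0    1    1    1
  e   0    0    1    1    1    1    2
  e   0    0    1    1    1    1    2
  b   0    1    1    2    2    2    2
LCS length = dp[6][6] = 2

2


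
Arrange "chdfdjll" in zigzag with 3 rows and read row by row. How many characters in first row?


Zigzag "chdfdjll" into 3 rows:
Placing characters:
  'c' => row 0
  'h' => row 1
  'd' => row 2
  'f' => row 1
  'd' => row 0
  'j' => row 1
  'l' => row 2
  'l' => row 1
Rows:
  Row 0: "cd"
  Row 1: "hfjl"
  Row 2: "dl"
First row length: 2

2


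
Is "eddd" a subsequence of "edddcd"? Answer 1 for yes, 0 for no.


Check if "eddd" is a subsequence of "edddcd"
Greedy scan:
  Position 0 ('e'): matches sub[0] = 'e'
  Position 1 ('d'): matches sub[1] = 'd'
  Position 2 ('d'): matches sub[2] = 'd'
  Position 3 ('d'): matches sub[3] = 'd'
  Position 4 ('c'): no match needed
  Position 5 ('d'): no match needed
All 4 characters matched => is a subsequence

1


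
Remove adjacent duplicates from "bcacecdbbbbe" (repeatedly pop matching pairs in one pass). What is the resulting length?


Input: bcacecdbbbbe
Stack-based adjacent duplicate removal:
  Read 'b': push. Stack: b
  Read 'c': push. Stack: bc
  Read 'a': push. Stack: bca
  Read 'c': push. Stack: bcac
  Read 'e': push. Stack: bcace
  Read 'c': push. Stack: bcacec
  Read 'd': push. Stack: bcacecd
  Read 'b': push. Stack: bcacecdb
  Read 'b': matches stack top 'b' => pop. Stack: bcacecd
  Read 'b': push. Stack: bcacecdb
  Read 'b': matches stack top 'b' => pop. Stack: bcacecd
  Read 'e': push. Stack: bcacecde
Final stack: "bcacecde" (length 8)

8


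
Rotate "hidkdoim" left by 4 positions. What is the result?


Input: "hidkdoim", rotate left by 4
First 4 characters: "hidk"
Remaining characters: "doim"
Concatenate remaining + first: "doim" + "hidk" = "doimhidk"

doimhidk


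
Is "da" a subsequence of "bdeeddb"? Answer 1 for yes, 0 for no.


Check if "da" is a subsequence of "bdeeddb"
Greedy scan:
  Position 0 ('b'): no match needed
  Position 1 ('d'): matches sub[0] = 'd'
  Position 2 ('e'): no match needed
  Position 3 ('e'): no match needed
  Position 4 ('d'): no match needed
  Position 5 ('d'): no match needed
  Position 6 ('b'): no match needed
Only matched 1/2 characters => not a subsequence

0


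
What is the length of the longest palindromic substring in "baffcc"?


Input: "baffcc"
Checking substrings for palindromes:
  [2:4] "ff" (len 2) => palindrome
  [4:6] "cc" (len 2) => palindrome
Longest palindromic substring: "ff" with length 2

2


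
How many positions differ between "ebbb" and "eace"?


Comparing "ebbb" and "eace" position by position:
  Position 0: 'e' vs 'e' => same
  Position 1: 'b' vs 'a' => DIFFER
  Position 2: 'b' vs 'c' => DIFFER
  Position 3: 'b' vs 'e' => DIFFER
Positions that differ: 3

3


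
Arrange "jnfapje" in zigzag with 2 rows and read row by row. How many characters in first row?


Zigzag "jnfapje" into 2 rows:
Placing characters:
  'j' => row 0
  'n' => row 1
  'f' => row 0
  'a' => row 1
  'p' => row 0
  'j' => row 1
  'e' => row 0
Rows:
  Row 0: "jfpe"
  Row 1: "naj"
First row length: 4

4


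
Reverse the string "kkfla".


Input: kkfla
Reading characters right to left:
  Position 4: 'a'
  Position 3: 'l'
  Position 2: 'f'
  Position 1: 'k'
  Position 0: 'k'
Reversed: alfkk

alfkk


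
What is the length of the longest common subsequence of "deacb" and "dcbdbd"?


LCS of "deacb" and "dcbdbd"
DP table:
           d    c    b    d    b    d
      0    0    0    0    0    0    0
  d   0    1    1    1    1    1    1
  e   0    1    1    1    1    1    1
  a   0    1    1    1    1    1    1
  c   0    1    2    2    2    2    2
  b   0    1    2    3    3    3    3
LCS length = dp[5][6] = 3

3


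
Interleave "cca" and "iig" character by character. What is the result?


Interleaving "cca" and "iig":
  Position 0: 'c' from first, 'i' from second => "ci"
  Position 1: 'c' from first, 'i' from second => "ci"
  Position 2: 'a' from first, 'g' from second => "ag"
Result: ciciag

ciciag


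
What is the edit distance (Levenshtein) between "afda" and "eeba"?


Computing edit distance: "afda" -> "eeba"
DP table:
           e    e    b    a
      0    1    2    3    4
  a   1    1    2    3    3
  f   2    2    2    3    4
  d   3    3    3    3    4
  a   4    4    4    4    3
Edit distance = dp[4][4] = 3

3


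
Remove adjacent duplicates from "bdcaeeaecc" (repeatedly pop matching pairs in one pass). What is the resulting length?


Input: bdcaeeaecc
Stack-based adjacent duplicate removal:
  Read 'b': push. Stack: b
  Read 'd': push. Stack: bd
  Read 'c': push. Stack: bdc
  Read 'a': push. Stack: bdca
  Read 'e': push. Stack: bdcae
  Read 'e': matches stack top 'e' => pop. Stack: bdca
  Read 'a': matches stack top 'a' => pop. Stack: bdc
  Read 'e': push. Stack: bdce
  Read 'c': push. Stack: bdcec
  Read 'c': matches stack top 'c' => pop. Stack: bdce
Final stack: "bdce" (length 4)

4


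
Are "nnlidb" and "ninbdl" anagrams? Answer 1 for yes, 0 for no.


Strings: "nnlidb", "ninbdl"
Sorted first:  bdilnn
Sorted second: bdilnn
Sorted forms match => anagrams

1


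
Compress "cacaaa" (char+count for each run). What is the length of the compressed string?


Input: cacaaa
Runs:
  'c' x 1 => "c1"
  'a' x 1 => "a1"
  'c' x 1 => "c1"
  'a' x 3 => "a3"
Compressed: "c1a1c1a3"
Compressed length: 8

8


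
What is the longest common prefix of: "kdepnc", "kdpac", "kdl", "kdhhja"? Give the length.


Words: kdepnc, kdpac, kdl, kdhhja
  Position 0: all 'k' => match
  Position 1: all 'd' => match
  Position 2: ('e', 'p', 'l', 'h') => mismatch, stop
LCP = "kd" (length 2)

2


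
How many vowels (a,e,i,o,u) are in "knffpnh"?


Input: knffpnh
Checking each character:
  'k' at position 0: consonant
  'n' at position 1: consonant
  'f' at position 2: consonant
  'f' at position 3: consonant
  'p' at position 4: consonant
  'n' at position 5: consonant
  'h' at position 6: consonant
Total vowels: 0

0


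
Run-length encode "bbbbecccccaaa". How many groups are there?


Input: bbbbecccccaaa
Scanning for consecutive runs:
  Group 1: 'b' x 4 (positions 0-3)
  Group 2: 'e' x 1 (positions 4-4)
  Group 3: 'c' x 5 (positions 5-9)
  Group 4: 'a' x 3 (positions 10-12)
Total groups: 4

4


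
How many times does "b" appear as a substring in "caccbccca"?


Searching for "b" in "caccbccca"
Scanning each position:
  Position 0: "c" => no
  Position 1: "a" => no
  Position 2: "c" => no
  Position 3: "c" => no
  Position 4: "b" => MATCH
  Position 5: "c" => no
  Position 6: "c" => no
  Position 7: "c" => no
  Position 8: "a" => no
Total occurrences: 1

1


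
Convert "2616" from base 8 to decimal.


Input: "2616" in base 8
Positional expansion:
  Digit '2' (value 2) x 8^3 = 1024
  Digit '6' (value 6) x 8^2 = 384
  Digit '1' (value 1) x 8^1 = 8
  Digit '6' (value 6) x 8^0 = 6
Sum = 1422

1422


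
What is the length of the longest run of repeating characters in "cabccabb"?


Input: "cabccabb"
Scanning for longest run:
  Position 1 ('a'): new char, reset run to 1
  Position 2 ('b'): new char, reset run to 1
  Position 3 ('c'): new char, reset run to 1
  Position 4 ('c'): continues run of 'c', length=2
  Position 5 ('a'): new char, reset run to 1
  Position 6 ('b'): new char, reset run to 1
  Position 7 ('b'): continues run of 'b', length=2
Longest run: 'c' with length 2

2


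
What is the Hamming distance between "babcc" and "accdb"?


Comparing "babcc" and "accdb" position by position:
  Position 0: 'b' vs 'a' => differ
  Position 1: 'a' vs 'c' => differ
  Position 2: 'b' vs 'c' => differ
  Position 3: 'c' vs 'd' => differ
  Position 4: 'c' vs 'b' => differ
Total differences (Hamming distance): 5

5


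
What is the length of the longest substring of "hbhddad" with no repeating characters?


Input: "hbhddad"
Sliding window (track last position of each char):
  Position 0 ('h'): window [0,0] length 1 -- new best
  Position 1 ('b'): window [0,1] length 2 -- new best
  Position 2 ('h'): repeat (last at 0), move window start to 1
  Position 2 ('h'): window [1,2] length 2
  Position 3 ('d'): window [1,3] length 3 -- new best
  Position 4 ('d'): repeat (last at 3), move window start to 4
  Position 4 ('d'): window [4,4] length 1
  Position 5 ('a'): window [4,5] length 2
  Position 6 ('d'): repeat (last at 4), move window start to 5
  Position 6 ('d'): window [5,6] length 2
Longest substring with no repeats: "bhd" with length 3

3


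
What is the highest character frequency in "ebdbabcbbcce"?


Input: ebdbabcbbcce
Character counts:
  'a': 1
  'b': 5
  'c': 3
  'd': 1
  'e': 2
Maximum frequency: 5

5


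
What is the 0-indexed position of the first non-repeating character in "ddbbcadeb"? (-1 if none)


Input: ddbbcadeb
Character frequencies:
  'a': 1
  'b': 3
  'c': 1
  'd': 3
  'e': 1
Scanning left to right for freq == 1:
  Position 0 ('d'): freq=3, skip
  Position 1 ('d'): freq=3, skip
  Position 2 ('b'): freq=3, skip
  Position 3 ('b'): freq=3, skip
  Position 4 ('c'): unique! => answer = 4

4


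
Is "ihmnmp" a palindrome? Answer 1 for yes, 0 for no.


Input: ihmnmp
Reversed: pmnmhi
  Compare pos 0 ('i') with pos 5 ('p'): MISMATCH
  Compare pos 1 ('h') with pos 4 ('m'): MISMATCH
  Compare pos 2 ('m') with pos 3 ('n'): MISMATCH
Result: not a palindrome

0


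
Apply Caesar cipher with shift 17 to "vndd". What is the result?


Caesar cipher: shift "vndd" by 17
  'v' (pos 21) + 17 = pos 12 = 'm'
  'n' (pos 13) + 17 = pos 4 = 'e'
  'd' (pos 3) + 17 = pos 20 = 'u'
  'd' (pos 3) + 17 = pos 20 = 'u'
Result: meuu

meuu


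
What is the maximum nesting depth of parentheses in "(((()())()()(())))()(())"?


Input: "(((()())()()(())))()(())"
Tracking depth:
  Position 0 '(': depth becomes 1
  Position 1 '(': depth becomes 2
  Position 2 '(': depth becomes 3
  Position 3 '(': depth becomes 4
  Position 4 ')': depth becomes 3
  Position 5 '(': depth becomes 4
  Position 6 ')': depth becomes 3
  Position 7 ')': depth becomes 2
  Position 8 '(': depth becomes 3
  Position 9 ')': depth becomes 2
  Position 10 '(': depth becomes 3
  Position 11 ')': depth becomes 2
  Position 12 '(': depth becomes 3
  Position 13 '(': depth becomes 4
  Position 14 ')': depth becomes 3
  Position 15 ')': depth becomes 2
  Position 16 ')': depth becomes 1
  Position 17 ')': depth becomes 0
  Position 18 '(': depth becomes 1
  Position 19 ')': depth becomes 0
  Position 20 '(': depth becomes 1
  Position 21 '(': depth becomes 2
  Position 22 ')': depth becomes 1
  Position 23 ')': depth becomes 0
Maximum depth reached: 4

4


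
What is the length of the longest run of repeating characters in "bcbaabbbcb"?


Input: "bcbaabbbcb"
Scanning for longest run:
  Position 1 ('c'): new char, reset run to 1
  Position 2 ('b'): new char, reset run to 1
  Position 3 ('a'): new char, reset run to 1
  Position 4 ('a'): continues run of 'a', length=2
  Position 5 ('b'): new char, reset run to 1
  Position 6 ('b'): continues run of 'b', length=2
  Position 7 ('b'): continues run of 'b', length=3
  Position 8 ('c'): new char, reset run to 1
  Position 9 ('b'): new char, reset run to 1
Longest run: 'b' with length 3

3


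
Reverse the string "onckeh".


Input: onckeh
Reading characters right to left:
  Position 5: 'h'
  Position 4: 'e'
  Position 3: 'k'
  Position 2: 'c'
  Position 1: 'n'
  Position 0: 'o'
Reversed: hekcno

hekcno


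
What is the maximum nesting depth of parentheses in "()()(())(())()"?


Input: "()()(())(())()"
Tracking depth:
  Position 0 '(': depth becomes 1
  Position 1 ')': depth becomes 0
  Position 2 '(': depth becomes 1
  Position 3 ')': depth becomes 0
  Position 4 '(': depth becomes 1
  Position 5 '(': depth becomes 2
  Position 6 ')': depth becomes 1
  Position 7 ')': depth becomes 0
  Position 8 '(': depth becomes 1
  Position 9 '(': depth becomes 2
  Position 10 ')': depth becomes 1
  Position 11 ')': depth becomes 0
  Position 12 '(': depth becomes 1
  Position 13 ')': depth becomes 0
Maximum depth reached: 2

2


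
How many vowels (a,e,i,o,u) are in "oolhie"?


Input: oolhie
Checking each character:
  'o' at position 0: vowel (running total: 1)
  'o' at position 1: vowel (running total: 2)
  'l' at position 2: consonant
  'h' at position 3: consonant
  'i' at position 4: vowel (running total: 3)
  'e' at position 5: vowel (running total: 4)
Total vowels: 4

4


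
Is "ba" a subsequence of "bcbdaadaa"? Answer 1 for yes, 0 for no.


Check if "ba" is a subsequence of "bcbdaadaa"
Greedy scan:
  Position 0 ('b'): matches sub[0] = 'b'
  Position 1 ('c'): no match needed
  Position 2 ('b'): no match needed
  Position 3 ('d'): no match needed
  Position 4 ('a'): matches sub[1] = 'a'
  Position 5 ('a'): no match needed
  Position 6 ('d'): no match needed
  Position 7 ('a'): no match needed
  Position 8 ('a'): no match needed
All 2 characters matched => is a subsequence

1


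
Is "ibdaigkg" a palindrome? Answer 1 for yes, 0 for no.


Input: ibdaigkg
Reversed: gkgiadbi
  Compare pos 0 ('i') with pos 7 ('g'): MISMATCH
  Compare pos 1 ('b') with pos 6 ('k'): MISMATCH
  Compare pos 2 ('d') with pos 5 ('g'): MISMATCH
  Compare pos 3 ('a') with pos 4 ('i'): MISMATCH
Result: not a palindrome

0


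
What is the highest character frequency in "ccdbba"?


Input: ccdbba
Character counts:
  'a': 1
  'b': 2
  'c': 2
  'd': 1
Maximum frequency: 2

2


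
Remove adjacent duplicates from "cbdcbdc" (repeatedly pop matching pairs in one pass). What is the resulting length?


Input: cbdcbdc
Stack-based adjacent duplicate removal:
  Read 'c': push. Stack: c
  Read 'b': push. Stack: cb
  Read 'd': push. Stack: cbd
  Read 'c': push. Stack: cbdc
  Read 'b': push. Stack: cbdcb
  Read 'd': push. Stack: cbdcbd
  Read 'c': push. Stack: cbdcbdc
Final stack: "cbdcbdc" (length 7)

7


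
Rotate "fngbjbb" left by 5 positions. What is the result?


Input: "fngbjbb", rotate left by 5
First 5 characters: "fngbj"
Remaining characters: "bb"
Concatenate remaining + first: "bb" + "fngbj" = "bbfngbj"

bbfngbj


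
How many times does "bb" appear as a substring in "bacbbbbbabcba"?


Searching for "bb" in "bacbbbbbabcba"
Scanning each position:
  Position 0: "ba" => no
  Position 1: "ac" => no
  Position 2: "cb" => no
  Position 3: "bb" => MATCH
  Position 4: "bb" => MATCH
  Position 5: "bb" => MATCH
  Position 6: "bb" => MATCH
  Position 7: "ba" => no
  Position 8: "ab" => no
  Position 9: "bc" => no
  Position 10: "cb" => no
  Position 11: "ba" => no
Total occurrences: 4

4
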